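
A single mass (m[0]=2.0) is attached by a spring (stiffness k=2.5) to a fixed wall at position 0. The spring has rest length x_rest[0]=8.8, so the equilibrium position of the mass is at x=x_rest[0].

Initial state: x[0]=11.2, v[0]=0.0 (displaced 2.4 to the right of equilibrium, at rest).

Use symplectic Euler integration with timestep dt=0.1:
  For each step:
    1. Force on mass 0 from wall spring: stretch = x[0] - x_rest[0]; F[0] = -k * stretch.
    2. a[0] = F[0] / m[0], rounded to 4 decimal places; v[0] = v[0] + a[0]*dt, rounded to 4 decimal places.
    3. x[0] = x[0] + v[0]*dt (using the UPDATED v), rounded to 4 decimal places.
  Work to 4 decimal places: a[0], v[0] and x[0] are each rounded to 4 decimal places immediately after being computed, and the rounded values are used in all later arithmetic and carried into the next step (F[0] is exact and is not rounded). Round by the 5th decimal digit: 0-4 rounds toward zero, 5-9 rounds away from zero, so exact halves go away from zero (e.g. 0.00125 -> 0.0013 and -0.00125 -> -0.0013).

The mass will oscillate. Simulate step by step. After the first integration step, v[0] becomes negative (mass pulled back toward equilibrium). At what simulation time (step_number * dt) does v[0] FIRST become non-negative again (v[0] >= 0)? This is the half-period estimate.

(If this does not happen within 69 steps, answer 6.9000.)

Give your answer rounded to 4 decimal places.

Step 0: x=[11.2000] v=[0.0000]
Step 1: x=[11.1700] v=[-0.3000]
Step 2: x=[11.1104] v=[-0.5963]
Step 3: x=[11.0219] v=[-0.8851]
Step 4: x=[10.9056] v=[-1.1628]
Step 5: x=[10.7630] v=[-1.4260]
Step 6: x=[10.5959] v=[-1.6714]
Step 7: x=[10.4063] v=[-1.8959]
Step 8: x=[10.1966] v=[-2.0967]
Step 9: x=[9.9695] v=[-2.2713]
Step 10: x=[9.7278] v=[-2.4175]
Step 11: x=[9.4745] v=[-2.5335]
Step 12: x=[9.2127] v=[-2.6178]
Step 13: x=[8.9458] v=[-2.6694]
Step 14: x=[8.6770] v=[-2.6876]
Step 15: x=[8.4098] v=[-2.6722]
Step 16: x=[8.1475] v=[-2.6234]
Step 17: x=[7.8933] v=[-2.5418]
Step 18: x=[7.6505] v=[-2.4285]
Step 19: x=[7.4220] v=[-2.2848]
Step 20: x=[7.2107] v=[-2.1126]
Step 21: x=[7.0193] v=[-1.9139]
Step 22: x=[6.8502] v=[-1.6913]
Step 23: x=[6.7054] v=[-1.4476]
Step 24: x=[6.5868] v=[-1.1858]
Step 25: x=[6.4959] v=[-0.9092]
Step 26: x=[6.4338] v=[-0.6212]
Step 27: x=[6.4013] v=[-0.3254]
Step 28: x=[6.3987] v=[-0.0256]
Step 29: x=[6.4262] v=[0.2746]
First v>=0 after going negative at step 29, time=2.9000

Answer: 2.9000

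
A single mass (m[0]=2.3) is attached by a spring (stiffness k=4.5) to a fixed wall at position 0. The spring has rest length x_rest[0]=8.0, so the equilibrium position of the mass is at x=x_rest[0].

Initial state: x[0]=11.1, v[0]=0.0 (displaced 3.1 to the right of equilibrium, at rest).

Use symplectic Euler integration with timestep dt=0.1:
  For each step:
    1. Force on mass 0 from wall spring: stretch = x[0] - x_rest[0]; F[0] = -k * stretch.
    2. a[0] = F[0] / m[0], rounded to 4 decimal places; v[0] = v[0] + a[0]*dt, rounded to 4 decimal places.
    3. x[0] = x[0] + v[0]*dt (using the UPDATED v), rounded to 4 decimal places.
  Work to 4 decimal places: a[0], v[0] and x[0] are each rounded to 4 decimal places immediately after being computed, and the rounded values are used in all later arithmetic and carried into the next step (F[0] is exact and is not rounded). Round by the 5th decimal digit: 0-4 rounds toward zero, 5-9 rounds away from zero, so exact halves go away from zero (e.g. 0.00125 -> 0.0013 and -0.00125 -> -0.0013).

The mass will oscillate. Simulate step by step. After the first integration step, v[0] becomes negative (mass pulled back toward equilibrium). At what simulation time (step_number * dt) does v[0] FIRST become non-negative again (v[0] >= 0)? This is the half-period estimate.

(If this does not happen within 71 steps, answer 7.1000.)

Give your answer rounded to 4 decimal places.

Answer: 2.3000

Derivation:
Step 0: x=[11.1000] v=[0.0000]
Step 1: x=[11.0394] v=[-0.6065]
Step 2: x=[10.9193] v=[-1.2012]
Step 3: x=[10.7421] v=[-1.7724]
Step 4: x=[10.5112] v=[-2.3089]
Step 5: x=[10.2312] v=[-2.8002]
Step 6: x=[9.9075] v=[-3.2367]
Step 7: x=[9.5465] v=[-3.6099]
Step 8: x=[9.1553] v=[-3.9125]
Step 9: x=[8.7415] v=[-4.1385]
Step 10: x=[8.3131] v=[-4.2836]
Step 11: x=[7.8786] v=[-4.3449]
Step 12: x=[7.4465] v=[-4.3212]
Step 13: x=[7.0252] v=[-4.2129]
Step 14: x=[6.6230] v=[-4.0222]
Step 15: x=[6.2477] v=[-3.7528]
Step 16: x=[5.9067] v=[-3.4100]
Step 17: x=[5.6067] v=[-3.0004]
Step 18: x=[5.3535] v=[-2.5322]
Step 19: x=[5.1521] v=[-2.0144]
Step 20: x=[5.0064] v=[-1.4572]
Step 21: x=[4.9193] v=[-0.8715]
Step 22: x=[4.8924] v=[-0.2688]
Step 23: x=[4.9263] v=[0.3392]
First v>=0 after going negative at step 23, time=2.3000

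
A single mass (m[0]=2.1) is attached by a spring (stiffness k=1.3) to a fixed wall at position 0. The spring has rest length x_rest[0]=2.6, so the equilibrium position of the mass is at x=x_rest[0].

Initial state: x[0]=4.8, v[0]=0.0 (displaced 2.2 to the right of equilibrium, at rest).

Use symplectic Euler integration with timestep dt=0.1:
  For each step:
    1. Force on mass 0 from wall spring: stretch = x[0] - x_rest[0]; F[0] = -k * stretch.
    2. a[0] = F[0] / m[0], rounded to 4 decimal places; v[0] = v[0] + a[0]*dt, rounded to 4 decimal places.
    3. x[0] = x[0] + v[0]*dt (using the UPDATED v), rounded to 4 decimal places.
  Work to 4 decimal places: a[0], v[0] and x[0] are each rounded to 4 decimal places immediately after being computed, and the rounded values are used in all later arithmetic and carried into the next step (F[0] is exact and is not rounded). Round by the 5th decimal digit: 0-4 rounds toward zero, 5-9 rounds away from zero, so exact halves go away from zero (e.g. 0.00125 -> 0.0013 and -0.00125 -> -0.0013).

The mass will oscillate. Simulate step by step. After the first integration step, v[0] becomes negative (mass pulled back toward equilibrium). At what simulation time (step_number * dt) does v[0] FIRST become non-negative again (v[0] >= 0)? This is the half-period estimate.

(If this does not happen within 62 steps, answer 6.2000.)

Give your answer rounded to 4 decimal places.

Answer: 4.0000

Derivation:
Step 0: x=[4.8000] v=[0.0000]
Step 1: x=[4.7864] v=[-0.1362]
Step 2: x=[4.7592] v=[-0.2716]
Step 3: x=[4.7187] v=[-0.4053]
Step 4: x=[4.6651] v=[-0.5365]
Step 5: x=[4.5987] v=[-0.6643]
Step 6: x=[4.5199] v=[-0.7880]
Step 7: x=[4.4292] v=[-0.9069]
Step 8: x=[4.3272] v=[-1.0201]
Step 9: x=[4.2145] v=[-1.1270]
Step 10: x=[4.0918] v=[-1.2270]
Step 11: x=[3.9599] v=[-1.3194]
Step 12: x=[3.8195] v=[-1.4036]
Step 13: x=[3.6716] v=[-1.4791]
Step 14: x=[3.5171] v=[-1.5454]
Step 15: x=[3.3569] v=[-1.6022]
Step 16: x=[3.1920] v=[-1.6491]
Step 17: x=[3.0234] v=[-1.6858]
Step 18: x=[2.8522] v=[-1.7120]
Step 19: x=[2.6794] v=[-1.7276]
Step 20: x=[2.5062] v=[-1.7325]
Step 21: x=[2.3335] v=[-1.7267]
Step 22: x=[2.1625] v=[-1.7102]
Step 23: x=[1.9942] v=[-1.6831]
Step 24: x=[1.8296] v=[-1.6456]
Step 25: x=[1.6698] v=[-1.5979]
Step 26: x=[1.5158] v=[-1.5403]
Step 27: x=[1.3685] v=[-1.4732]
Step 28: x=[1.2288] v=[-1.3970]
Step 29: x=[1.0976] v=[-1.3121]
Step 30: x=[0.9757] v=[-1.2191]
Step 31: x=[0.8638] v=[-1.1186]
Step 32: x=[0.7627] v=[-1.0111]
Step 33: x=[0.6730] v=[-0.8974]
Step 34: x=[0.5952] v=[-0.7781]
Step 35: x=[0.5298] v=[-0.6540]
Step 36: x=[0.4772] v=[-0.5258]
Step 37: x=[0.4378] v=[-0.3944]
Step 38: x=[0.4117] v=[-0.2606]
Step 39: x=[0.3992] v=[-0.1251]
Step 40: x=[0.4003] v=[0.0111]
First v>=0 after going negative at step 40, time=4.0000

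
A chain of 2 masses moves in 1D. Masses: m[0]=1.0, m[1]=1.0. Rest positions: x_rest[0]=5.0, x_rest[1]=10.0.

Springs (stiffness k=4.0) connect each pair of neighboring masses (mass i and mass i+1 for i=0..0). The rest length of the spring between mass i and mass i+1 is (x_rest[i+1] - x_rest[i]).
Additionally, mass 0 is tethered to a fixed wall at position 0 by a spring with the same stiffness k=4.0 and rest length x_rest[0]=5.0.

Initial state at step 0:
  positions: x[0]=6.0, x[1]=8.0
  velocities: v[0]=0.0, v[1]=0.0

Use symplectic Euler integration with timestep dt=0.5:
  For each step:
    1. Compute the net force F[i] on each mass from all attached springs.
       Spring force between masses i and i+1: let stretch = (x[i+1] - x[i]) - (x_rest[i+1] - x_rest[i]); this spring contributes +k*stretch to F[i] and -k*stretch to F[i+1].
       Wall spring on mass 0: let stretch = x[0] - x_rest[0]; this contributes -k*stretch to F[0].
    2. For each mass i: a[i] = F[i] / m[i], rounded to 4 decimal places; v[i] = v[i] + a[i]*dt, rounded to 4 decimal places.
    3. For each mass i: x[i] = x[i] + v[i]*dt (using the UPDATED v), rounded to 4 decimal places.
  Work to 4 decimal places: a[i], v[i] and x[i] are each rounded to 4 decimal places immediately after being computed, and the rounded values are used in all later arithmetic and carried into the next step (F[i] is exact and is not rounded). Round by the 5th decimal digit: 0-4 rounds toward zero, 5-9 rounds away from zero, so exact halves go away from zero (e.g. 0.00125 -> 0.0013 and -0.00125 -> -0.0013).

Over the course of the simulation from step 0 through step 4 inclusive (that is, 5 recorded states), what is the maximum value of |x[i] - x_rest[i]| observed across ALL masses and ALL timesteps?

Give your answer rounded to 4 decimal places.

Step 0: x=[6.0000 8.0000] v=[0.0000 0.0000]
Step 1: x=[2.0000 11.0000] v=[-8.0000 6.0000]
Step 2: x=[5.0000 10.0000] v=[6.0000 -2.0000]
Step 3: x=[8.0000 9.0000] v=[6.0000 -2.0000]
Step 4: x=[4.0000 12.0000] v=[-8.0000 6.0000]
Max displacement = 3.0000

Answer: 3.0000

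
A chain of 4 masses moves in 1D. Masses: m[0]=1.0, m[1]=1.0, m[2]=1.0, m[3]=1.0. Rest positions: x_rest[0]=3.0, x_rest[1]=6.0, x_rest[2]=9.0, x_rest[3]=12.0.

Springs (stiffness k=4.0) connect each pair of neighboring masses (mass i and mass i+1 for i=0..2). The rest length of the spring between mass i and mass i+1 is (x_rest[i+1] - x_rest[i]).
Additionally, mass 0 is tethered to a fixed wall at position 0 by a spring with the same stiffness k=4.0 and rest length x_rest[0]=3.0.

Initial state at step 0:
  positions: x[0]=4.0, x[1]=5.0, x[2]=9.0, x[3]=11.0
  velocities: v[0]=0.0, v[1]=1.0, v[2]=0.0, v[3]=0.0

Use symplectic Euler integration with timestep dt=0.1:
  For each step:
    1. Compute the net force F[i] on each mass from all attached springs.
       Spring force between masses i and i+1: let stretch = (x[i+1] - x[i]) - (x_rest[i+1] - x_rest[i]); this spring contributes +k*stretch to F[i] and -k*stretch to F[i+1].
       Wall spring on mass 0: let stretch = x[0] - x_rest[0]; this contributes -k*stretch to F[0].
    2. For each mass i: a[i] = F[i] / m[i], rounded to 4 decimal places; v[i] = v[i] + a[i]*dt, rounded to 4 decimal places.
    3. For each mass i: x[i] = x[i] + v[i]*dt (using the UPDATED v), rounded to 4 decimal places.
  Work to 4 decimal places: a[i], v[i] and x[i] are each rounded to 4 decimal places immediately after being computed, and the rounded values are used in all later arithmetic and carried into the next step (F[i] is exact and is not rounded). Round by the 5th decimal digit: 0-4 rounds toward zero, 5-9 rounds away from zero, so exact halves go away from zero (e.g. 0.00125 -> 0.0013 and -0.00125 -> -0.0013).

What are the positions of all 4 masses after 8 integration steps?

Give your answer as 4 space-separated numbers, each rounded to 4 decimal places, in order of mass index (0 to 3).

Answer: 2.1619 6.9484 8.2528 11.7403

Derivation:
Step 0: x=[4.0000 5.0000 9.0000 11.0000] v=[0.0000 1.0000 0.0000 0.0000]
Step 1: x=[3.8800 5.2200 8.9200 11.0400] v=[-1.2000 2.2000 -0.8000 0.4000]
Step 2: x=[3.6584 5.5344 8.7768 11.1152] v=[-2.2160 3.1440 -1.4320 0.7520]
Step 3: x=[3.3655 5.9035 8.5974 11.2169] v=[-2.9290 3.6906 -1.7936 1.0166]
Step 4: x=[3.0395 6.2788 8.4151 11.3338] v=[-3.2600 3.7530 -1.8234 1.1688]
Step 5: x=[2.7215 6.6100 8.2641 11.4539] v=[-3.1801 3.3118 -1.5104 1.2013]
Step 6: x=[2.4502 6.8518 8.1745 11.5664] v=[-2.7133 2.4180 -0.8961 1.1254]
Step 7: x=[2.2569 6.9704 8.1677 11.6633] v=[-1.9327 1.1864 -0.0684 0.9686]
Step 8: x=[2.1619 6.9484 8.2528 11.7403] v=[-0.9501 -0.2201 0.8509 0.7704]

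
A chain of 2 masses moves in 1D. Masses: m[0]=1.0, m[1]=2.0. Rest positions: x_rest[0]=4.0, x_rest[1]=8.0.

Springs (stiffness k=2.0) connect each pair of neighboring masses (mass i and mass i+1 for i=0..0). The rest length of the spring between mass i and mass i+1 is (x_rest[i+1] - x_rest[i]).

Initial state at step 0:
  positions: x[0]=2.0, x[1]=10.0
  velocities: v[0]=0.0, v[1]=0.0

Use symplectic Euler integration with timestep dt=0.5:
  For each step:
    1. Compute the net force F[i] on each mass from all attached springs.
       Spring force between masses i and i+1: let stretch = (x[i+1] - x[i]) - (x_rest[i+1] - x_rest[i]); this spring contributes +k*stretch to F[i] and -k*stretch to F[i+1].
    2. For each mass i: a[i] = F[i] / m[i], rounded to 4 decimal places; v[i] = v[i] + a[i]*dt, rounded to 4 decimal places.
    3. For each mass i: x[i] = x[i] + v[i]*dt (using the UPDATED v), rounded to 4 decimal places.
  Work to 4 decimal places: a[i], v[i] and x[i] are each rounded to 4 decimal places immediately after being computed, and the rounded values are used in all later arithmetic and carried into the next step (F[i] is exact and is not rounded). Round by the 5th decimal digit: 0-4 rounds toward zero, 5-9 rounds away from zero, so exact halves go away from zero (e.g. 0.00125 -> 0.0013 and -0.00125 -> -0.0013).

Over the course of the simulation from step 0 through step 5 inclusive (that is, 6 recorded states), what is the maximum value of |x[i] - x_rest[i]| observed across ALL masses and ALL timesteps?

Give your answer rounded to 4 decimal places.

Step 0: x=[2.0000 10.0000] v=[0.0000 0.0000]
Step 1: x=[4.0000 9.0000] v=[4.0000 -2.0000]
Step 2: x=[6.5000 7.7500] v=[5.0000 -2.5000]
Step 3: x=[7.6250 7.1875] v=[2.2500 -1.1250]
Step 4: x=[6.5313 7.7344] v=[-2.1875 1.0938]
Step 5: x=[4.0391 8.9806] v=[-4.9844 2.4923]
Max displacement = 3.6250

Answer: 3.6250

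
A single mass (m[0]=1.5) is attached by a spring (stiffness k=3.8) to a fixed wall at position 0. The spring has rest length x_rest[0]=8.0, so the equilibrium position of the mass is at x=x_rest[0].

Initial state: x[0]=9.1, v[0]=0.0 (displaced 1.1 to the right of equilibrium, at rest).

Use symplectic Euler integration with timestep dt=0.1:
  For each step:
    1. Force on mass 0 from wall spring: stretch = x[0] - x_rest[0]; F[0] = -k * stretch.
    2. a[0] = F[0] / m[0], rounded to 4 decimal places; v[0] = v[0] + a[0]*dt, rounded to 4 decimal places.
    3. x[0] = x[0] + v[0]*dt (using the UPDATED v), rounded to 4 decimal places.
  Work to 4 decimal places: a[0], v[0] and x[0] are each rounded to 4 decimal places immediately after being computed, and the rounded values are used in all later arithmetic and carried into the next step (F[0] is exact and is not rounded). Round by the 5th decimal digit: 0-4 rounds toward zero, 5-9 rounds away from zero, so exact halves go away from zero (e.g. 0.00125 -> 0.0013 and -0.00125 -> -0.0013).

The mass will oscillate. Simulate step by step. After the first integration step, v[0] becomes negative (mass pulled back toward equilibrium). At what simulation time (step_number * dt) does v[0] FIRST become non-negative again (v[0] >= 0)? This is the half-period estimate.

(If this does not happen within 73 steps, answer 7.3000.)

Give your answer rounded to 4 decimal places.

Answer: 2.0000

Derivation:
Step 0: x=[9.1000] v=[0.0000]
Step 1: x=[9.0721] v=[-0.2787]
Step 2: x=[9.0171] v=[-0.5503]
Step 3: x=[8.9363] v=[-0.8080]
Step 4: x=[8.8318] v=[-1.0452]
Step 5: x=[8.7062] v=[-1.2559]
Step 6: x=[8.5627] v=[-1.4348]
Step 7: x=[8.4050] v=[-1.5774]
Step 8: x=[8.2370] v=[-1.6800]
Step 9: x=[8.0630] v=[-1.7400]
Step 10: x=[7.8874] v=[-1.7560]
Step 11: x=[7.7147] v=[-1.7275]
Step 12: x=[7.5492] v=[-1.6552]
Step 13: x=[7.3951] v=[-1.5410]
Step 14: x=[7.2563] v=[-1.3878]
Step 15: x=[7.1364] v=[-1.1994]
Step 16: x=[7.0383] v=[-0.9806]
Step 17: x=[6.9646] v=[-0.7370]
Step 18: x=[6.9171] v=[-0.4747]
Step 19: x=[6.8971] v=[-0.2004]
Step 20: x=[6.9050] v=[0.0790]
First v>=0 after going negative at step 20, time=2.0000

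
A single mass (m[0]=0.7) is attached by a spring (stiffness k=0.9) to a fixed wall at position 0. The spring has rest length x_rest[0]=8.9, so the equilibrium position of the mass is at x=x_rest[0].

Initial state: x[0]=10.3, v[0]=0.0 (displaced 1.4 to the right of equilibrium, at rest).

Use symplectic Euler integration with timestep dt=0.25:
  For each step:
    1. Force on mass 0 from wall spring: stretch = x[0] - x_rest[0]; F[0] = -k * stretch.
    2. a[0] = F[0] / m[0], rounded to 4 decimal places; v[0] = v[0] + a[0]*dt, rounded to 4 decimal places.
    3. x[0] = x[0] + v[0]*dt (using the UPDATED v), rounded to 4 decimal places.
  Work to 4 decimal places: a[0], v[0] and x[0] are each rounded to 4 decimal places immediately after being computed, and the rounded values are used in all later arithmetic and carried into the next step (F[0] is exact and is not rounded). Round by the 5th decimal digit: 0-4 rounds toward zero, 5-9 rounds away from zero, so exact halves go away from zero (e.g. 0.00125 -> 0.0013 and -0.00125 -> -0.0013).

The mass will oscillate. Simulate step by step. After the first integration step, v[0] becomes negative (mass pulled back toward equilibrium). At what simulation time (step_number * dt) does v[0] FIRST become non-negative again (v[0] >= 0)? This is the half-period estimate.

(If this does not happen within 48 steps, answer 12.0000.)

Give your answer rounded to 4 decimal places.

Step 0: x=[10.3000] v=[0.0000]
Step 1: x=[10.1875] v=[-0.4500]
Step 2: x=[9.9715] v=[-0.8639]
Step 3: x=[9.6694] v=[-1.2083]
Step 4: x=[9.3055] v=[-1.4556]
Step 5: x=[8.9090] v=[-1.5860]
Step 6: x=[8.5118] v=[-1.5889]
Step 7: x=[8.1458] v=[-1.4641]
Step 8: x=[7.8404] v=[-1.2217]
Step 9: x=[7.6201] v=[-0.8811]
Step 10: x=[7.5027] v=[-0.4697]
Step 11: x=[7.4976] v=[-0.0206]
Step 12: x=[7.6052] v=[0.4302]
First v>=0 after going negative at step 12, time=3.0000

Answer: 3.0000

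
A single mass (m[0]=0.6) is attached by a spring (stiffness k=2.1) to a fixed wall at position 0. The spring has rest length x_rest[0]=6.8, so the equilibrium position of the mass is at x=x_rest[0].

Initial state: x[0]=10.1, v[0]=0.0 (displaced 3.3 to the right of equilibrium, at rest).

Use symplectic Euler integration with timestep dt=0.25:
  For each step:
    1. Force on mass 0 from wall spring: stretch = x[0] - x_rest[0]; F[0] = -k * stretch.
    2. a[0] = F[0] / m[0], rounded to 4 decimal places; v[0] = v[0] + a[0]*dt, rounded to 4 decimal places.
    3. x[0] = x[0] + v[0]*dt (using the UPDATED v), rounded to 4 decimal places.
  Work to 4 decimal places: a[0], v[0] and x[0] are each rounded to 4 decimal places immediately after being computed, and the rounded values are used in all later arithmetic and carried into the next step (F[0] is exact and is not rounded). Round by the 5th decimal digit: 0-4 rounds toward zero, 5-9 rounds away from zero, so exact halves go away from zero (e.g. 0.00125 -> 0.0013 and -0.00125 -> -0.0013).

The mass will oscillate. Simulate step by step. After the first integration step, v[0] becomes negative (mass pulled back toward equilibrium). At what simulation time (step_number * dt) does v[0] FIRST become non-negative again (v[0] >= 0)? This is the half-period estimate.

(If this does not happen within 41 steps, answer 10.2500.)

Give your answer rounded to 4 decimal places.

Answer: 1.7500

Derivation:
Step 0: x=[10.1000] v=[0.0000]
Step 1: x=[9.3781] v=[-2.8875]
Step 2: x=[8.0923] v=[-5.1434]
Step 3: x=[6.5238] v=[-6.2742]
Step 4: x=[5.0157] v=[-6.0325]
Step 5: x=[3.8979] v=[-4.4712]
Step 6: x=[3.4149] v=[-1.9319]
Step 7: x=[3.6724] v=[1.0301]
First v>=0 after going negative at step 7, time=1.7500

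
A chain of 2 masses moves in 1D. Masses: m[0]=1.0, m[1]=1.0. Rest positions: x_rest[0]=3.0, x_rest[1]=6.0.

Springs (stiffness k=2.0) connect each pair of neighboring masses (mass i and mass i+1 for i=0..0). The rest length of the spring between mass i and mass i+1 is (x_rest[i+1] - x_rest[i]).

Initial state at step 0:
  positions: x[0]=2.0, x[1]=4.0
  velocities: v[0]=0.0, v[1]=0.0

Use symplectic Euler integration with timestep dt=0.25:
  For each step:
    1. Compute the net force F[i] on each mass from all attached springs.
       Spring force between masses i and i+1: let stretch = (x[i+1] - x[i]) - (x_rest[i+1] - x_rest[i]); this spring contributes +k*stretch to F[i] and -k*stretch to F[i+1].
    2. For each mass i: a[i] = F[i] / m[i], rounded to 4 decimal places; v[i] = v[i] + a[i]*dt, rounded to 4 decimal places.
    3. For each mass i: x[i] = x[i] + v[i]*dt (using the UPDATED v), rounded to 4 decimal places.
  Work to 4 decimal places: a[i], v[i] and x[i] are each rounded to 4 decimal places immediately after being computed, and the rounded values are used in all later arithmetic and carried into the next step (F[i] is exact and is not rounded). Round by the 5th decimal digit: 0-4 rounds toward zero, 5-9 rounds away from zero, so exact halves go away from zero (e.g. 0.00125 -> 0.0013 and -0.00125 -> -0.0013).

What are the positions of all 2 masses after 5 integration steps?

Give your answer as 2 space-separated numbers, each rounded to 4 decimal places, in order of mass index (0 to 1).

Answer: 1.0172 4.9831

Derivation:
Step 0: x=[2.0000 4.0000] v=[0.0000 0.0000]
Step 1: x=[1.8750 4.1250] v=[-0.5000 0.5000]
Step 2: x=[1.6563 4.3438] v=[-0.8750 0.8750]
Step 3: x=[1.3985 4.6016] v=[-1.0313 1.0313]
Step 4: x=[1.1661 4.8341] v=[-0.9298 0.9298]
Step 5: x=[1.0172 4.9831] v=[-0.5958 0.5958]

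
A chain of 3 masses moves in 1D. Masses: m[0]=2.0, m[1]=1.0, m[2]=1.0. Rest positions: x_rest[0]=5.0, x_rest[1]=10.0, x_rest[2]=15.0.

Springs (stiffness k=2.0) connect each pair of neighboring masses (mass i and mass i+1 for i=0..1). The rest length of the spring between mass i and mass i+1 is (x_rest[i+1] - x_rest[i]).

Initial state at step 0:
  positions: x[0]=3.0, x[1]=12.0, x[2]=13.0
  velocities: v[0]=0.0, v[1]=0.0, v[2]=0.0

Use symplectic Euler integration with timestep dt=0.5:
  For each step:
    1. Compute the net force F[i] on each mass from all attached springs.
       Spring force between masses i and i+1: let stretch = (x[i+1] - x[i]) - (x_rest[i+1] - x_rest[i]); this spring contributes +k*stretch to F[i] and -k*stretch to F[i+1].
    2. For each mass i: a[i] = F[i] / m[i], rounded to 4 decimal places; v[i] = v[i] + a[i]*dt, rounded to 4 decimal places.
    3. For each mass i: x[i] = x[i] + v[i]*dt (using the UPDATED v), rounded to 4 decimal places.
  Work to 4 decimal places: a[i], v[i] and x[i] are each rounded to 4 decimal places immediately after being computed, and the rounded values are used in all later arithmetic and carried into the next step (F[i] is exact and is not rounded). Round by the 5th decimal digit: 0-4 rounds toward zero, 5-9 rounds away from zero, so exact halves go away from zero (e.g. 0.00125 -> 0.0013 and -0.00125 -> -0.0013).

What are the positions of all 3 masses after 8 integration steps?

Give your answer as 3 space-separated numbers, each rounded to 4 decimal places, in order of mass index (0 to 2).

Answer: 4.0323 8.1202 14.8158

Derivation:
Step 0: x=[3.0000 12.0000 13.0000] v=[0.0000 0.0000 0.0000]
Step 1: x=[4.0000 8.0000 15.0000] v=[2.0000 -8.0000 4.0000]
Step 2: x=[4.7500 5.5000 16.0000] v=[1.5000 -5.0000 2.0000]
Step 3: x=[4.4375 7.8750 14.2500] v=[-0.6250 4.7500 -3.5000]
Step 4: x=[3.7344 11.7188 11.8125] v=[-1.4063 7.6875 -4.8750]
Step 5: x=[3.7774 11.6172 11.8282] v=[0.0859 -0.2032 0.0313]
Step 6: x=[4.5303 7.7012 14.2384] v=[1.5058 -7.8320 4.8203]
Step 7: x=[4.8260 5.4684 15.8800] v=[0.5913 -4.4657 3.2831]
Step 8: x=[4.0323 8.1202 14.8158] v=[-1.5875 5.3035 -2.1285]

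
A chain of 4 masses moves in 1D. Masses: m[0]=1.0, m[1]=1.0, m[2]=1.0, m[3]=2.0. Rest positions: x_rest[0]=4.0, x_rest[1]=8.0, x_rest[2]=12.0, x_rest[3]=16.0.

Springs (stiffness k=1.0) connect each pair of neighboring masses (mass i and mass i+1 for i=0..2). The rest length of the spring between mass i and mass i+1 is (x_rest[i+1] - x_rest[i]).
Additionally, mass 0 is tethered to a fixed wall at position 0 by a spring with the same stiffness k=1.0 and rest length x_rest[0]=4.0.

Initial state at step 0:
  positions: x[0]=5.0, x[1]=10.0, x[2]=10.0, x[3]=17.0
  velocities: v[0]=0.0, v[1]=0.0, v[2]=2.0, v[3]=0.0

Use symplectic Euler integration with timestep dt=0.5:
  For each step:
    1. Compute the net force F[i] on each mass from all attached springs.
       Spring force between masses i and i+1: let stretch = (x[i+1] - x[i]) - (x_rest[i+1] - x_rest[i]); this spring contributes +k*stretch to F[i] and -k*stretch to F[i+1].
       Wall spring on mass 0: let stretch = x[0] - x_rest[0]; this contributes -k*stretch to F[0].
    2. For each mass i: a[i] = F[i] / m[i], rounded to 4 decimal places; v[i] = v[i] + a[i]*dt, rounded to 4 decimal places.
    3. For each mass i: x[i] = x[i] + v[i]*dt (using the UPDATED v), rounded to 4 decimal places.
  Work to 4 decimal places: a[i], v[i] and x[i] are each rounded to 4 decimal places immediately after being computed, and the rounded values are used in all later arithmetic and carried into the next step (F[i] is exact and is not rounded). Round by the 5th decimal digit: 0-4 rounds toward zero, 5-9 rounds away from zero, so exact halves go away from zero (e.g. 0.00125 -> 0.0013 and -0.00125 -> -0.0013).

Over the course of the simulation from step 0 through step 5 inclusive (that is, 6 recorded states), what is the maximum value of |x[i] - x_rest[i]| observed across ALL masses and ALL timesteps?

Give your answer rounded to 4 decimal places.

Step 0: x=[5.0000 10.0000 10.0000 17.0000] v=[0.0000 0.0000 2.0000 0.0000]
Step 1: x=[5.0000 8.7500 12.7500 16.6250] v=[0.0000 -2.5000 5.5000 -0.7500]
Step 2: x=[4.6875 7.5625 15.4688 16.2656] v=[-0.6250 -2.3750 5.4375 -0.7188]
Step 3: x=[3.9219 7.6329 16.4102 16.3066] v=[-1.5313 0.1407 1.8828 0.0820]
Step 4: x=[3.1035 8.9699 15.1314 16.8606] v=[-1.6368 2.6739 -2.5577 1.1079]
Step 5: x=[2.9758 10.3807 12.7445 17.6984] v=[-0.2554 2.8215 -4.7739 1.6756]
Max displacement = 4.4102

Answer: 4.4102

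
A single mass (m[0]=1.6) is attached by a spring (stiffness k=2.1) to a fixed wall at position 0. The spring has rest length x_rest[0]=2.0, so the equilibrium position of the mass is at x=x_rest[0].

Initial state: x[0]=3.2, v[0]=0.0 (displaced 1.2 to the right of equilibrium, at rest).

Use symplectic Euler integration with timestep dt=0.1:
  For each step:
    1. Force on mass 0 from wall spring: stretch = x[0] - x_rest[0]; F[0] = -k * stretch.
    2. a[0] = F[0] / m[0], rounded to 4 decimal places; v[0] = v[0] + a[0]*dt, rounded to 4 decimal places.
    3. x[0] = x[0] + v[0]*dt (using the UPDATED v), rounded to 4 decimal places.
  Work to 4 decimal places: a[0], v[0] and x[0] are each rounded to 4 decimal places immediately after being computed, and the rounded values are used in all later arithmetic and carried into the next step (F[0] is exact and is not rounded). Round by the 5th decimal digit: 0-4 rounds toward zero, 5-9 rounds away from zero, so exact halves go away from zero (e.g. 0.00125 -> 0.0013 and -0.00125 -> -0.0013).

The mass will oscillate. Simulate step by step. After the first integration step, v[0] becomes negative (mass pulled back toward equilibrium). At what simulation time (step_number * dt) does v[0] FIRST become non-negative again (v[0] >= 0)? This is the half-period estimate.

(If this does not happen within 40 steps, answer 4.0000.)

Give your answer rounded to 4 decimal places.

Answer: 2.8000

Derivation:
Step 0: x=[3.2000] v=[0.0000]
Step 1: x=[3.1843] v=[-0.1575]
Step 2: x=[3.1530] v=[-0.3129]
Step 3: x=[3.1066] v=[-0.4642]
Step 4: x=[3.0457] v=[-0.6094]
Step 5: x=[2.9710] v=[-0.7467]
Step 6: x=[2.8836] v=[-0.8741]
Step 7: x=[2.7846] v=[-0.9901]
Step 8: x=[2.6753] v=[-1.0931]
Step 9: x=[2.5571] v=[-1.1817]
Step 10: x=[2.4316] v=[-1.2548]
Step 11: x=[2.3005] v=[-1.3115]
Step 12: x=[2.1654] v=[-1.3509]
Step 13: x=[2.0281] v=[-1.3726]
Step 14: x=[1.8905] v=[-1.3763]
Step 15: x=[1.7543] v=[-1.3619]
Step 16: x=[1.6213] v=[-1.3297]
Step 17: x=[1.4933] v=[-1.2800]
Step 18: x=[1.3720] v=[-1.2135]
Step 19: x=[1.2589] v=[-1.1311]
Step 20: x=[1.1555] v=[-1.0338]
Step 21: x=[1.0632] v=[-0.9230]
Step 22: x=[0.9832] v=[-0.8000]
Step 23: x=[0.9166] v=[-0.6665]
Step 24: x=[0.8642] v=[-0.5243]
Step 25: x=[0.8267] v=[-0.3752]
Step 26: x=[0.8046] v=[-0.2212]
Step 27: x=[0.7982] v=[-0.0643]
Step 28: x=[0.8075] v=[0.0934]
First v>=0 after going negative at step 28, time=2.8000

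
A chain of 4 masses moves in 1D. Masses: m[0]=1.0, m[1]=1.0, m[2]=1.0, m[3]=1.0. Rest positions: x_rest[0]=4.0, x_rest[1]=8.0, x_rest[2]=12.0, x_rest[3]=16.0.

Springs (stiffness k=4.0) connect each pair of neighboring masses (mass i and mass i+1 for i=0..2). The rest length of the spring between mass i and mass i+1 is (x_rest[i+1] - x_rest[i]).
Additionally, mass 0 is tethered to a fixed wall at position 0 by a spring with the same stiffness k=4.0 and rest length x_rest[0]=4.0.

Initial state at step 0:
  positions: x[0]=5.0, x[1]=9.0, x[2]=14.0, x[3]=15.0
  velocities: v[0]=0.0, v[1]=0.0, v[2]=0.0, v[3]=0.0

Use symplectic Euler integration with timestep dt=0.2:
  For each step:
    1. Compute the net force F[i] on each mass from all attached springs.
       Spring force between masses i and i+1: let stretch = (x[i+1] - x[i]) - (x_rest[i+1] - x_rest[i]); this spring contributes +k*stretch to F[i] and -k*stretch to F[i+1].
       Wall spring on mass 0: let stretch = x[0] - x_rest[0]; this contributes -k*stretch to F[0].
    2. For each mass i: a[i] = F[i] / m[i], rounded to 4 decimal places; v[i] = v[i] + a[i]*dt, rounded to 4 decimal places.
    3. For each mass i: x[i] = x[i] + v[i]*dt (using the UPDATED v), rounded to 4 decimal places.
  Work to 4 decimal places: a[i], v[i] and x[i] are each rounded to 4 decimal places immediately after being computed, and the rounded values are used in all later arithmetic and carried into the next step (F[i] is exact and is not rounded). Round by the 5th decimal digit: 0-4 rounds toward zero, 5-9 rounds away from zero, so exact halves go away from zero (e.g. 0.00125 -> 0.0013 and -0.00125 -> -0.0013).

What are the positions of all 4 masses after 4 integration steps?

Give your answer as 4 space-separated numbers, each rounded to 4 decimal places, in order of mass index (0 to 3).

Answer: 4.2154 8.6721 11.1998 17.6194

Derivation:
Step 0: x=[5.0000 9.0000 14.0000 15.0000] v=[0.0000 0.0000 0.0000 0.0000]
Step 1: x=[4.8400 9.1600 13.3600 15.4800] v=[-0.8000 0.8000 -3.2000 2.4000]
Step 2: x=[4.5968 9.3008 12.3872 16.2608] v=[-1.2160 0.7040 -4.8640 3.9040]
Step 3: x=[4.3708 9.1828 11.5404 17.0618] v=[-1.1302 -0.5901 -4.2342 4.0051]
Step 4: x=[4.2154 8.6721 11.1998 17.6194] v=[-0.7772 -2.5536 -1.7032 2.7880]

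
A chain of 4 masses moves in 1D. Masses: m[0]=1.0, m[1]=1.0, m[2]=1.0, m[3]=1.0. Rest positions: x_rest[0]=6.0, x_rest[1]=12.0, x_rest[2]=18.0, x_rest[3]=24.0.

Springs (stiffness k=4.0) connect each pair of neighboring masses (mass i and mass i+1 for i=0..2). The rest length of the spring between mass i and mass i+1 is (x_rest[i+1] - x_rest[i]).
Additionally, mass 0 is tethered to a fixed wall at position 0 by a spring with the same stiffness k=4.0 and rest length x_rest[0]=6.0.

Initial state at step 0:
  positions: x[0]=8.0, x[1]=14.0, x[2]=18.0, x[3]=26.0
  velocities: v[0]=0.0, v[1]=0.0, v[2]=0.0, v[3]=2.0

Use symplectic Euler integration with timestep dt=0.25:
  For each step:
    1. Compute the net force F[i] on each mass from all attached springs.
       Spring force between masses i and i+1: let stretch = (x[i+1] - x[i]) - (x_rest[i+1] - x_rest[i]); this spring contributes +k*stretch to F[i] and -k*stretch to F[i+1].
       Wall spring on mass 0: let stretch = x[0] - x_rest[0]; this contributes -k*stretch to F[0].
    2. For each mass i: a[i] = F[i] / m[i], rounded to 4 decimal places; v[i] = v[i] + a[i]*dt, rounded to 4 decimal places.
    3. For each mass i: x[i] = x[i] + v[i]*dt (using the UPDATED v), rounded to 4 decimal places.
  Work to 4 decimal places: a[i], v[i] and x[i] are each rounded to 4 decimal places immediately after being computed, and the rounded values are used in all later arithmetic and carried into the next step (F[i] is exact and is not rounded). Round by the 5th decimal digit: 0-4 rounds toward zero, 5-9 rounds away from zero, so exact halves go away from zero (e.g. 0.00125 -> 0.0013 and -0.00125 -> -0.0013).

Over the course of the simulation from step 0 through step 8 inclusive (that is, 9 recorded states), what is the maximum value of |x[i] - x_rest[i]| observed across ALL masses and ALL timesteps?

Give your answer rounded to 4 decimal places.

Step 0: x=[8.0000 14.0000 18.0000 26.0000] v=[0.0000 0.0000 0.0000 2.0000]
Step 1: x=[7.5000 13.5000 19.0000 26.0000] v=[-2.0000 -2.0000 4.0000 0.0000]
Step 2: x=[6.6250 12.8750 20.3750 25.7500] v=[-3.5000 -2.5000 5.5000 -1.0000]
Step 3: x=[5.6563 12.5625 21.2188 25.6563] v=[-3.8750 -1.2500 3.3750 -0.3750]
Step 4: x=[5.0000 12.6875 21.0079 25.9532] v=[-2.6251 0.5001 -0.8438 1.1875]
Step 5: x=[5.0156 12.9708 19.9532 26.5138] v=[0.0624 1.1330 -4.2189 2.2422]
Step 6: x=[5.7661 13.0109 18.7930 26.9342] v=[3.0020 0.1602 -4.6407 1.6816]
Step 7: x=[6.8863 12.6853 18.2226 26.8193] v=[4.4807 -1.3025 -2.2816 -0.4596]
Step 8: x=[7.7347 12.2943 18.4171 26.0552] v=[3.3934 -1.5642 0.7778 -3.0563]
Max displacement = 3.2188

Answer: 3.2188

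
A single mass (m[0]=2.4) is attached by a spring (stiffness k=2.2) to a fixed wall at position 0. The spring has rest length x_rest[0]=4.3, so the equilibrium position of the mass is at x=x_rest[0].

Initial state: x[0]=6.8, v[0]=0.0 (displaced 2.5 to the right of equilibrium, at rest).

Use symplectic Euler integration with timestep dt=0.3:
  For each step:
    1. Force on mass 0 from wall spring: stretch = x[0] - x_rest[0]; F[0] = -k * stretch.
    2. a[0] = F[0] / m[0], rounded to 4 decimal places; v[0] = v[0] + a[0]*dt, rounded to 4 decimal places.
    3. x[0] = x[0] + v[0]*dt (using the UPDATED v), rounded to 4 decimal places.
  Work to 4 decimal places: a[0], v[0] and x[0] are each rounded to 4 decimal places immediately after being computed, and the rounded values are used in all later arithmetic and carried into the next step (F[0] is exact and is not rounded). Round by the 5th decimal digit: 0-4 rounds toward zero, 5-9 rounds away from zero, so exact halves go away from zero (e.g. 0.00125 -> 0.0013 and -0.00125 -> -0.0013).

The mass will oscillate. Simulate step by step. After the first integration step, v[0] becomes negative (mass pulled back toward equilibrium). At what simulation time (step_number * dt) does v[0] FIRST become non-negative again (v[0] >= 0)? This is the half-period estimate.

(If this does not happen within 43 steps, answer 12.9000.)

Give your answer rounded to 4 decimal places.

Step 0: x=[6.8000] v=[0.0000]
Step 1: x=[6.5938] v=[-0.6875]
Step 2: x=[6.1983] v=[-1.3183]
Step 3: x=[5.6462] v=[-1.8403]
Step 4: x=[4.9831] v=[-2.2105]
Step 5: x=[4.2636] v=[-2.3984]
Step 6: x=[3.5471] v=[-2.3884]
Step 7: x=[2.8927] v=[-2.1813]
Step 8: x=[2.3544] v=[-1.7943]
Step 9: x=[1.9766] v=[-1.2593]
Step 10: x=[1.7905] v=[-0.6204]
Step 11: x=[1.8114] v=[0.0697]
First v>=0 after going negative at step 11, time=3.3000

Answer: 3.3000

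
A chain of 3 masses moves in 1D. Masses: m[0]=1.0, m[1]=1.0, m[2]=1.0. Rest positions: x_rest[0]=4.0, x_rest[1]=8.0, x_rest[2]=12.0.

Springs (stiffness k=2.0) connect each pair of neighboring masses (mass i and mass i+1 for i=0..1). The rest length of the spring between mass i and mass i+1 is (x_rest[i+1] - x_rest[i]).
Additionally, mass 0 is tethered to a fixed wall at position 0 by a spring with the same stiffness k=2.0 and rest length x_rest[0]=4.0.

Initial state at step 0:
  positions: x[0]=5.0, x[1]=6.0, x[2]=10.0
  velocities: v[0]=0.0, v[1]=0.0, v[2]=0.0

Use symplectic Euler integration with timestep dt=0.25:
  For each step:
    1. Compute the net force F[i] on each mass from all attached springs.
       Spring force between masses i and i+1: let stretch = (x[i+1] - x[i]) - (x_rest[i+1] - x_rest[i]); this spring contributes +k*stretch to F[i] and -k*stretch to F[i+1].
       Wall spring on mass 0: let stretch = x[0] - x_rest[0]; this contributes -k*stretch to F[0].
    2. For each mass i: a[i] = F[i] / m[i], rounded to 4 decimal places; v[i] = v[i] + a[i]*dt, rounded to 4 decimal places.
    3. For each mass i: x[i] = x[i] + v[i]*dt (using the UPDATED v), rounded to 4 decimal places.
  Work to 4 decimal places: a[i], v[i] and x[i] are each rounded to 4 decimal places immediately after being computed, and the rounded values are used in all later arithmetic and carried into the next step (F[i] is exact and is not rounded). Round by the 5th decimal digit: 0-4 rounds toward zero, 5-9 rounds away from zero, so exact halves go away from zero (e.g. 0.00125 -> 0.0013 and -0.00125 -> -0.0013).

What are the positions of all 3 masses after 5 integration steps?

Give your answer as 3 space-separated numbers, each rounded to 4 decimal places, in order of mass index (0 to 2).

Step 0: x=[5.0000 6.0000 10.0000] v=[0.0000 0.0000 0.0000]
Step 1: x=[4.5000 6.3750 10.0000] v=[-2.0000 1.5000 0.0000]
Step 2: x=[3.6719 6.9688 10.0469] v=[-3.3125 2.3750 0.1875]
Step 3: x=[2.7969 7.5352 10.2090] v=[-3.5000 2.2656 0.6485]
Step 4: x=[2.1646 7.8436 10.5369] v=[-2.5293 1.2334 1.3116]
Step 5: x=[1.9716 7.7787 11.0282] v=[-0.7721 -0.2595 1.9650]

Answer: 1.9716 7.7787 11.0282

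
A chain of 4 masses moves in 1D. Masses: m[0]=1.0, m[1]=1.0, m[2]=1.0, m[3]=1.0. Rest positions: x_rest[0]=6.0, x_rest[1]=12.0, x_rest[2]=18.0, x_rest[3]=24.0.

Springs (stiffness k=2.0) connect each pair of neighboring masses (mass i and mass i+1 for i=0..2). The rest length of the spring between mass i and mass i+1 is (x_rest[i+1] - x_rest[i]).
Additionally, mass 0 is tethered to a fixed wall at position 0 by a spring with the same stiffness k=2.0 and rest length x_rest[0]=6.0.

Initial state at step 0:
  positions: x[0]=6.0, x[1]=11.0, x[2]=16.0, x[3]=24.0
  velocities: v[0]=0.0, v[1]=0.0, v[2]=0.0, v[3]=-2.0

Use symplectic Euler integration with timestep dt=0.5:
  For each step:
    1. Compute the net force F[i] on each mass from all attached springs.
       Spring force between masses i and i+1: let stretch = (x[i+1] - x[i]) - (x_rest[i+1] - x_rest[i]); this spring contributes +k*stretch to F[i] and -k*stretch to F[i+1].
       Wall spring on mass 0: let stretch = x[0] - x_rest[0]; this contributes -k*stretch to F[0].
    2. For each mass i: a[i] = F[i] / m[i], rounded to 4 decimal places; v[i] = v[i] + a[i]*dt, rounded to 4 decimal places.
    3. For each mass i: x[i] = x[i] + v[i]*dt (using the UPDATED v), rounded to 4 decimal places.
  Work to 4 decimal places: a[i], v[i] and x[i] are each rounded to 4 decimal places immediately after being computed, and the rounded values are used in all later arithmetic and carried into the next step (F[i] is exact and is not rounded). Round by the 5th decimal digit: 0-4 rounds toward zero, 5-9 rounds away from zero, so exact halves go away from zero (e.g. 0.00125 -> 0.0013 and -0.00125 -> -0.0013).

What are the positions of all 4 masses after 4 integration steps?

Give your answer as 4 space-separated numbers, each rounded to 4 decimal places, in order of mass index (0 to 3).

Answer: 6.2500 11.4375 15.1875 22.2500

Derivation:
Step 0: x=[6.0000 11.0000 16.0000 24.0000] v=[0.0000 0.0000 0.0000 -2.0000]
Step 1: x=[5.5000 11.0000 17.5000 22.0000] v=[-1.0000 0.0000 3.0000 -4.0000]
Step 2: x=[5.0000 11.5000 18.0000 20.7500] v=[-1.0000 1.0000 1.0000 -2.5000]
Step 3: x=[5.2500 12.0000 16.6250 21.1250] v=[0.5000 1.0000 -2.7500 0.7500]
Step 4: x=[6.2500 11.4375 15.1875 22.2500] v=[2.0000 -1.1250 -2.8750 2.2500]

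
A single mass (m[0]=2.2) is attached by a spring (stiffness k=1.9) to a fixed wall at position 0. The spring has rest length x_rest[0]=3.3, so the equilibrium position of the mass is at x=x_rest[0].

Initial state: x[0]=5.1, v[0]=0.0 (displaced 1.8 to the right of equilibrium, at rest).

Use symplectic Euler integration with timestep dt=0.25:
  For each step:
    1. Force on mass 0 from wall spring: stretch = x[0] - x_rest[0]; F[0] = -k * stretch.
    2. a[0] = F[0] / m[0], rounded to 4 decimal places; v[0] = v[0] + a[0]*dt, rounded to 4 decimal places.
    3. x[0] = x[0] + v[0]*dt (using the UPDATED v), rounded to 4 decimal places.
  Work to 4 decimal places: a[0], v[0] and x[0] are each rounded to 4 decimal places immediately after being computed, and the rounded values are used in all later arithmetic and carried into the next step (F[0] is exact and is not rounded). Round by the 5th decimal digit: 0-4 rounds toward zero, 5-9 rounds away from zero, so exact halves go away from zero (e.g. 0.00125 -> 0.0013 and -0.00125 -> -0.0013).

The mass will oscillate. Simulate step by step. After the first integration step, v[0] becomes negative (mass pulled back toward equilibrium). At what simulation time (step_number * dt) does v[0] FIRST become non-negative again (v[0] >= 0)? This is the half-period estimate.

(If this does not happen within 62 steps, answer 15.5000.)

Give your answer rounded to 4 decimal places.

Step 0: x=[5.1000] v=[0.0000]
Step 1: x=[5.0029] v=[-0.3886]
Step 2: x=[4.8138] v=[-0.7563]
Step 3: x=[4.5430] v=[-1.0832]
Step 4: x=[4.2051] v=[-1.3516]
Step 5: x=[3.8184] v=[-1.5470]
Step 6: x=[3.4037] v=[-1.6589]
Step 7: x=[2.9834] v=[-1.6813]
Step 8: x=[2.5802] v=[-1.6130]
Step 9: x=[2.2158] v=[-1.4576]
Step 10: x=[1.9099] v=[-1.2235]
Step 11: x=[1.6791] v=[-0.9234]
Step 12: x=[1.5358] v=[-0.5734]
Step 13: x=[1.4877] v=[-0.1925]
Step 14: x=[1.5374] v=[0.1988]
First v>=0 after going negative at step 14, time=3.5000

Answer: 3.5000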